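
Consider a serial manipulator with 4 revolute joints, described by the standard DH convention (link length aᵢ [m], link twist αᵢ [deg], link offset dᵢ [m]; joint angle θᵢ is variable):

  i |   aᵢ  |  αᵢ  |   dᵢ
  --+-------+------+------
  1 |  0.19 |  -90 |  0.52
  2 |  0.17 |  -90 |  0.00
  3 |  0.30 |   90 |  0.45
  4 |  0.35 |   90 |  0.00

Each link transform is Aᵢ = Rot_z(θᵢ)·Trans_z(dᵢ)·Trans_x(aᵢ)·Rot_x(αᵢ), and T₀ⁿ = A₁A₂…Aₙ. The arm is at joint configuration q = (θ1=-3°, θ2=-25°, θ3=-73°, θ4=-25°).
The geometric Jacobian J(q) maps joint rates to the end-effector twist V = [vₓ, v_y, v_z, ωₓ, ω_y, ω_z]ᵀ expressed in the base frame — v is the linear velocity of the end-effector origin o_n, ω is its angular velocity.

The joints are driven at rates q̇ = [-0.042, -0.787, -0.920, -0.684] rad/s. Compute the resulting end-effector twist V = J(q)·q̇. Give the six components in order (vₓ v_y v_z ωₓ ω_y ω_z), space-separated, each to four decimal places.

o_n = [0.6653, 0.5562, 0.3943]
J₁: ẑ×o_n = [-0.5562, 0.6653, 0.0000], ω = ẑ
J2: z=[0.0523, 0.9986, 0.0000] o=[0.1897, -0.0099, 0.5200] → [-0.1255, 0.0066, -0.4453, 0.0523, 0.9986, 0.0000]
J3: z=[0.4220, -0.0221, -0.9063] o=[0.3436, -0.0180, 0.5918] → [0.5248, -0.2082, 0.2494, 0.4220, -0.0221, -0.9063]
J4: z=[-0.8502, 0.3373, -0.4042] o=[0.6279, 0.2544, 0.2211] → [0.1804, 0.1322, -0.2692, -0.8502, 0.3373, -0.4042]
V = J·q̇ = [-0.4841, 0.0680, 0.3051, 0.1521, -0.9963, 1.0682]

-0.4841 0.0680 0.3051 0.1521 -0.9963 1.0682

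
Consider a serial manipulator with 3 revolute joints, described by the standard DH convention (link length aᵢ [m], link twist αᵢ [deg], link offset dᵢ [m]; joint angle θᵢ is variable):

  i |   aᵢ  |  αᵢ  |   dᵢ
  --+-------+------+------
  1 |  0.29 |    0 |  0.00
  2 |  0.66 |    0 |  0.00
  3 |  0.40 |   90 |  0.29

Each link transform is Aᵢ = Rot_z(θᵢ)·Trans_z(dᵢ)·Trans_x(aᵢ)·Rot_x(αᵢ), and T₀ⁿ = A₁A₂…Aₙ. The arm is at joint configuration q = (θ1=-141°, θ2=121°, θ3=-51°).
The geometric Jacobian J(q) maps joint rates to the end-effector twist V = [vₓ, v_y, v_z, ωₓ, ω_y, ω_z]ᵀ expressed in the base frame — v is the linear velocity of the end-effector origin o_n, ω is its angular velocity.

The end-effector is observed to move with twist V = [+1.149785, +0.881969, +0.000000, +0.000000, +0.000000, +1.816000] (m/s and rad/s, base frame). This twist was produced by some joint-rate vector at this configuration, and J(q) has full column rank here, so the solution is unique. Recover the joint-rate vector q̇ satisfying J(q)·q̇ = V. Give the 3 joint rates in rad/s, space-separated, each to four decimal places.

o_n = [0.5251, -0.7864, 0.2900]
J₁: ẑ×o_n = [0.7864, 0.5251, -0.0000], ω = ẑ
J2: z=[0.0000, 0.0000, 1.0000] o=[-0.2254, -0.1825, 0.0000] → [0.6039, 0.7504, -0.0000, 0.0000, 0.0000, 1.0000]
J3: z=[0.0000, 0.0000, 1.0000] o=[0.3948, -0.4082, 0.0000] → [0.3782, 0.1302, -0.0000, 0.0000, 0.0000, 1.0000]
q̇ = J⁺·V = [0.8620, 0.4920, 0.4620]

0.8620 0.4920 0.4620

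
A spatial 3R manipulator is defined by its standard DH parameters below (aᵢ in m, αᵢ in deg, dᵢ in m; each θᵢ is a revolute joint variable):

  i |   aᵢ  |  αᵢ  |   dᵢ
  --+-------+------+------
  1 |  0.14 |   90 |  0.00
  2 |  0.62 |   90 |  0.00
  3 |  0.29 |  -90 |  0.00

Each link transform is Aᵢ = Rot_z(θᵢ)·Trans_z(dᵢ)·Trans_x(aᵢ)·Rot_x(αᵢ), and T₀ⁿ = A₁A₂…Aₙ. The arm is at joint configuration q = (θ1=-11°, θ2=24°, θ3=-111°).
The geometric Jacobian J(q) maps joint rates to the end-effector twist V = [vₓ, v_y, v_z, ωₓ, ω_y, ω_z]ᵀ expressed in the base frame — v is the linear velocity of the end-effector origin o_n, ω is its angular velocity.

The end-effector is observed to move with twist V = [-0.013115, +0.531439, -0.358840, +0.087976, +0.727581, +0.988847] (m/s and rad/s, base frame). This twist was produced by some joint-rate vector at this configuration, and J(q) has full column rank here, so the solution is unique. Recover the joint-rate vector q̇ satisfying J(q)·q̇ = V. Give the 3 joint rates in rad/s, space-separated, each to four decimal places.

o_n = [0.6519, 0.1491, 0.2099]
J₁: ẑ×o_n = [-0.1491, 0.6519, 0.0000], ω = ẑ
J2: z=[-0.1908, -0.9816, 0.0000] o=[0.1374, -0.0267, 0.0000] → [-0.2060, 0.0401, 0.4715, -0.1908, -0.9816, 0.0000]
J3: z=[0.3993, -0.0776, -0.9135] o=[0.6934, -0.1348, 0.2522] → [0.2626, 0.0548, 0.1101, 0.3993, -0.0776, -0.9135]
q̇ = J⁺·V = [0.8710, -0.7310, -0.1290]

0.8710 -0.7310 -0.1290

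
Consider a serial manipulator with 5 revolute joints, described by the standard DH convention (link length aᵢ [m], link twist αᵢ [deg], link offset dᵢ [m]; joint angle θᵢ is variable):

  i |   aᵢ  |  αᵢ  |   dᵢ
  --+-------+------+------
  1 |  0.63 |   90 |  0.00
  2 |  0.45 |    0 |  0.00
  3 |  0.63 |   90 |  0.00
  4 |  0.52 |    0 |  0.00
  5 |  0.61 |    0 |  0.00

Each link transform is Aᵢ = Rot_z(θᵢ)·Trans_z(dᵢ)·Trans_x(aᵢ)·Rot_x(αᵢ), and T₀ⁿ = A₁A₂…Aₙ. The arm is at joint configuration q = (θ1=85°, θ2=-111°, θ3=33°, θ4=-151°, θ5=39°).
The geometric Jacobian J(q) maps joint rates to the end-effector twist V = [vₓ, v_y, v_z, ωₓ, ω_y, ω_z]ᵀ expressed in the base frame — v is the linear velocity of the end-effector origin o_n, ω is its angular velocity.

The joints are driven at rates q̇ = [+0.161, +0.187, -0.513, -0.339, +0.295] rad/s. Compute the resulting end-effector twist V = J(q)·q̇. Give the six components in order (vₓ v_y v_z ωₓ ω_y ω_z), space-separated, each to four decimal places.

0.0851 -0.0667 0.0814 -0.3210 0.0713 0.1701

o_n = [-0.7747, 0.5272, -0.3680]
J₁: ẑ×o_n = [-0.5272, -0.7747, 0.0000], ω = ẑ
J2: z=[0.9962, -0.0872, 0.0000] o=[0.0549, 0.6276, 0.0000] → [0.0321, 0.3666, -0.1723, 0.9962, -0.0872, 0.0000]
J3: z=[0.9962, -0.0872, 0.0000] o=[0.0409, 0.4670, -0.4201] → [-0.0045, -0.0519, -0.0111, 0.9962, -0.0872, 0.0000]
J4: z=[-0.0853, -0.9744, -0.2079] o=[0.0523, 0.5974, -1.0363] → [-0.6659, 0.2289, -0.7998, -0.0853, -0.9744, -0.2079]
J5: z=[-0.0853, -0.9744, -0.2079] o=[-0.2071, 0.5252, -0.5915] → [-0.2174, 0.1371, -0.5532, -0.0853, -0.9744, -0.2079]
V = J·q̇ = [0.0851, -0.0667, 0.0814, -0.3210, 0.0713, 0.1701]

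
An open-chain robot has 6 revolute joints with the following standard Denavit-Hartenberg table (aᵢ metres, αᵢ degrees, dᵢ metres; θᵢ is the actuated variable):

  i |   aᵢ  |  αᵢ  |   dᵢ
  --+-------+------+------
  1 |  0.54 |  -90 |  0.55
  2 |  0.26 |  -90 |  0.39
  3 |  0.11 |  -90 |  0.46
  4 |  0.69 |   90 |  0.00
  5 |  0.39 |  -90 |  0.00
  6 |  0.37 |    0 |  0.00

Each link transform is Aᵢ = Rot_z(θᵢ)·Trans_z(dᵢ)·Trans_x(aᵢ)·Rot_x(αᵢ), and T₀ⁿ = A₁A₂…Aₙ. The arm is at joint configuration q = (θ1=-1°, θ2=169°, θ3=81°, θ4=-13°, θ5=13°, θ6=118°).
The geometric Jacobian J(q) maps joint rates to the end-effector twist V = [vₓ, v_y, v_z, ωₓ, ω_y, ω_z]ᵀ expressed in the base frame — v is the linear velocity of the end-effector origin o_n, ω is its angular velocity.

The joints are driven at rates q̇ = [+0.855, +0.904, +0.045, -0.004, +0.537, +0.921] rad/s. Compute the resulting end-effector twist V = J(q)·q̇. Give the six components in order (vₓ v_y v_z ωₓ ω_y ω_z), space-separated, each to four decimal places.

0.9439 0.4019 0.5090 0.8350 1.0685 1.5450

o_n = [0.0917, -0.6674, 0.8159]
J₁: ẑ×o_n = [0.6674, 0.0917, -0.0000], ω = ẑ
J2: z=[0.0175, 0.9998, 0.0000] o=[0.5399, -0.0094, 0.5500] → [0.2658, -0.0046, 0.4367, 0.0175, 0.9998, 0.0000]
J3: z=[-0.1908, 0.0033, 0.9816] o=[0.2915, 0.3850, 0.5004] → [1.0341, -0.1360, 0.2014, -0.1908, 0.0033, 0.9816]
J4: z=[0.9667, -0.1733, 0.1885] o=[0.1850, 0.2782, 0.9487] → [0.2012, 0.1108, -0.9302, 0.9667, -0.1733, 0.1885]
J5: z=[-0.1475, 0.2248, 0.9632] o=[0.0406, -0.3835, 1.0810] → [0.2139, 0.0101, 0.0304, -0.1475, 0.2248, 0.9632]
J6: z=[0.9890, 0.0468, 0.1405] o=[0.0458, -0.7630, 1.1703] → [-0.0300, 0.3570, 0.0924, 0.9890, 0.0468, 0.1405]
V = J·q̇ = [0.9439, 0.4019, 0.5090, 0.8350, 1.0685, 1.5450]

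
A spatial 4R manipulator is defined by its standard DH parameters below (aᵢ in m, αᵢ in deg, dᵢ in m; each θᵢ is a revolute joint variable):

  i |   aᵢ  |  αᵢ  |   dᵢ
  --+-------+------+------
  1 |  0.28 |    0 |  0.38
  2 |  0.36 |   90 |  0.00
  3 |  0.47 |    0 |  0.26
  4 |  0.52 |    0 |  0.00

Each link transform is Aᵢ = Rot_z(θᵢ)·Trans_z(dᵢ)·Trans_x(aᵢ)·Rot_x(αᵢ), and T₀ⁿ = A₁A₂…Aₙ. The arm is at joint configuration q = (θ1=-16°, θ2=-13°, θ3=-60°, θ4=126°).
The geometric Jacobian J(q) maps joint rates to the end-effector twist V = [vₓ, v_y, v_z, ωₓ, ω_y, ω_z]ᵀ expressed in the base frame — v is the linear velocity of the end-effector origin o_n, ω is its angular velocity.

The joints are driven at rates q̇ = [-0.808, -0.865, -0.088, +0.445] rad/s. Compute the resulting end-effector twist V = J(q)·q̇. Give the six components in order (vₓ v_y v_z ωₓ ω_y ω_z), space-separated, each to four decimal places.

-1.2766 -1.0871 0.0548 -0.1731 -0.3122 -1.6730

o_n = [0.8485, -0.6956, 0.4480]
J₁: ẑ×o_n = [0.6956, 0.8485, -0.0000], ω = ẑ
J2: z=[0.0000, 0.0000, 1.0000] o=[0.2692, -0.0772, 0.3800] → [0.6184, 0.5793, -0.0000, 0.0000, 0.0000, 1.0000]
J3: z=[-0.4848, -0.8746, 0.0000] o=[0.5840, -0.2517, 0.3800] → [-0.0595, 0.0330, 0.4465, -0.4848, -0.8746, 0.0000]
J4: z=[-0.4848, -0.8746, 0.0000] o=[0.6635, -0.5930, -0.0270] → [-0.4155, 0.2303, 0.2115, -0.4848, -0.8746, 0.0000]
V = J·q̇ = [-1.2766, -1.0871, 0.0548, -0.1731, -0.3122, -1.6730]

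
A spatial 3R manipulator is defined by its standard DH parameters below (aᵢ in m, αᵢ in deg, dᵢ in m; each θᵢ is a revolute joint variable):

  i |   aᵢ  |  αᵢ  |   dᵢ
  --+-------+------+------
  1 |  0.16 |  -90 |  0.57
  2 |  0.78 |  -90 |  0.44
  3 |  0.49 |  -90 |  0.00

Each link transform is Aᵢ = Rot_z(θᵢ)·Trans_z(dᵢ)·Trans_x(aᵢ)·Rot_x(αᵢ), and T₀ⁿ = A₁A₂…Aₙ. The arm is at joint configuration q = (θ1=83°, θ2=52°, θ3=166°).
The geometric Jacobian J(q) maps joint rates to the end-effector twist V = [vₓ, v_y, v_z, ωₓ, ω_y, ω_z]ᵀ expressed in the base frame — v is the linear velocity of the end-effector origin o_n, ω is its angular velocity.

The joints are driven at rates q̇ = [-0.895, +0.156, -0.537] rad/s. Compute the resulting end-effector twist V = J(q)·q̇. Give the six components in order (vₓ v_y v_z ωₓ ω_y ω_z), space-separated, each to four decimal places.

0.5974 0.2183 -0.0794 -0.1033 0.4390 -0.5644

o_n = [-0.2767, 0.3841, 0.3300]
J₁: ẑ×o_n = [-0.3841, -0.2767, 0.0000], ω = ẑ
J2: z=[-0.9925, 0.1219, 0.0000] o=[0.0195, 0.1588, 0.5700] → [-0.0292, -0.2382, -0.1875, -0.9925, 0.1219, 0.0000]
J3: z=[-0.0960, -0.7821, -0.6157] o=[-0.3587, 0.6891, -0.0446] → [-0.4808, -0.0145, 0.0934, -0.0960, -0.7821, -0.6157]
V = J·q̇ = [0.5974, 0.2183, -0.0794, -0.1033, 0.4390, -0.5644]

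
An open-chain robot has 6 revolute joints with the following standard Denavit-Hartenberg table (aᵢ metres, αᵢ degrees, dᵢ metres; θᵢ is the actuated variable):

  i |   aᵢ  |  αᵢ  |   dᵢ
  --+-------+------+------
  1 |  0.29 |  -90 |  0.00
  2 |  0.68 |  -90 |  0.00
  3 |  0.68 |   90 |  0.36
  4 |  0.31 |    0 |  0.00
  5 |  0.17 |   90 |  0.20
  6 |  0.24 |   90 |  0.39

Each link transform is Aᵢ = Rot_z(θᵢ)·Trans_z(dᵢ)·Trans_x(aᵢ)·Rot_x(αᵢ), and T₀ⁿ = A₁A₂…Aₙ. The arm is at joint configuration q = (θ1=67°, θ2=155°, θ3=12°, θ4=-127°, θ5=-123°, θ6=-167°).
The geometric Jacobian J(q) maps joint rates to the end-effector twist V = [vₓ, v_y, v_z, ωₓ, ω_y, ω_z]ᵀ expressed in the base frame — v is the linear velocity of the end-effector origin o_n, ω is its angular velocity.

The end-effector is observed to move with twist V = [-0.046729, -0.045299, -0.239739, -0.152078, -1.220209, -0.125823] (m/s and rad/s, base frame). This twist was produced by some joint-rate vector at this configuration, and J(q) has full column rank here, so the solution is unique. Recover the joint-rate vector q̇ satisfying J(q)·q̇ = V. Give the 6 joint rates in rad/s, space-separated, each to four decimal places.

-0.8530 -0.0240 0.8630 0.8340 -0.9810 0.8650

o_n = [-0.4371, -1.1333, -0.4963]
J₁: ẑ×o_n = [1.1333, -0.4371, 0.0000], ω = ẑ
J2: z=[-0.9205, 0.3907, 0.0000] o=[0.1133, 0.2669, 0.0000] → [-0.1939, -0.4569, 1.5040, -0.9205, 0.3907, 0.0000]
J3: z=[-0.1651, -0.3890, 0.9063] o=[-0.1275, -0.3004, -0.2874] → [0.8362, -0.3151, 0.0171, -0.1651, -0.3890, 0.9063]
J4: z=[-0.9740, 0.2087, -0.0879] o=[-0.2923, -1.0505, -0.2422] → [-0.0603, -0.2348, 0.1108, -0.9740, 0.2087, -0.0879]
J5: z=[-0.9740, 0.2087, -0.0879] o=[-0.2225, -0.7868, -0.3895] → [-0.0527, -0.0852, 0.3823, -0.9740, 0.2087, -0.0879]
J6: z=[-0.2021, -0.9762, -0.0785] o=[-0.4347, -0.7551, -0.2382] → [0.2223, -0.0520, 0.0742, -0.2021, -0.9762, -0.0785]
q̇ = J⁺·V = [-0.8530, -0.0240, 0.8630, 0.8340, -0.9810, 0.8650]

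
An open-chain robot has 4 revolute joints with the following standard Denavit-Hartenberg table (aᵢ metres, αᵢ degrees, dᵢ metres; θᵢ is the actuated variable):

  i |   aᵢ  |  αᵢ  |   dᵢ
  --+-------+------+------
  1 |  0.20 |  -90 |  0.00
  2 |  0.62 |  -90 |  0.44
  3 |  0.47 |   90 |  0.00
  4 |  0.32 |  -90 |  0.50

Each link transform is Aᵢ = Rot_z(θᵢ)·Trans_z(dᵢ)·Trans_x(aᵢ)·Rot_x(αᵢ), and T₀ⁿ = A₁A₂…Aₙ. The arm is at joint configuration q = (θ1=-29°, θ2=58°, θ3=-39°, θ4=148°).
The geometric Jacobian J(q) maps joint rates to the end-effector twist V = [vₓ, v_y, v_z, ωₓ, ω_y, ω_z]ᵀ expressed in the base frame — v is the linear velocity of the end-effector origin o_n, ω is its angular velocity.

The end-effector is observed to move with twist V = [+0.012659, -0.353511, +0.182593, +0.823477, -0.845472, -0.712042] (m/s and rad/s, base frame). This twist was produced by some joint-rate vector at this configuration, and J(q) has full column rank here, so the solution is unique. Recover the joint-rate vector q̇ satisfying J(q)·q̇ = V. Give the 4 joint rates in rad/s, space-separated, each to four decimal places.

-0.7830 0.3250 -0.9960 -0.8560

o_n = [0.7245, 0.6887, -0.4797]
J₁: ẑ×o_n = [-0.6887, 0.7245, 0.0000], ω = ẑ
J2: z=[0.4848, 0.8746, 0.0000] o=[0.1749, -0.0970, 0.0000] → [-0.4196, 0.2326, -0.0998, 0.4848, 0.8746, 0.0000]
J3: z=[-0.7417, 0.4111, -0.5299] o=[0.6756, 0.1286, -0.5258] → [0.3157, 0.0083, -0.4355, -0.7417, 0.4111, -0.5299]
J4: z=[0.0851, 0.8414, 0.5337] o=[0.9883, 0.2934, -0.8355] → [0.0885, -0.1711, 0.2556, 0.0851, 0.8414, 0.5337]
q̇ = J⁺·V = [-0.7830, 0.3250, -0.9960, -0.8560]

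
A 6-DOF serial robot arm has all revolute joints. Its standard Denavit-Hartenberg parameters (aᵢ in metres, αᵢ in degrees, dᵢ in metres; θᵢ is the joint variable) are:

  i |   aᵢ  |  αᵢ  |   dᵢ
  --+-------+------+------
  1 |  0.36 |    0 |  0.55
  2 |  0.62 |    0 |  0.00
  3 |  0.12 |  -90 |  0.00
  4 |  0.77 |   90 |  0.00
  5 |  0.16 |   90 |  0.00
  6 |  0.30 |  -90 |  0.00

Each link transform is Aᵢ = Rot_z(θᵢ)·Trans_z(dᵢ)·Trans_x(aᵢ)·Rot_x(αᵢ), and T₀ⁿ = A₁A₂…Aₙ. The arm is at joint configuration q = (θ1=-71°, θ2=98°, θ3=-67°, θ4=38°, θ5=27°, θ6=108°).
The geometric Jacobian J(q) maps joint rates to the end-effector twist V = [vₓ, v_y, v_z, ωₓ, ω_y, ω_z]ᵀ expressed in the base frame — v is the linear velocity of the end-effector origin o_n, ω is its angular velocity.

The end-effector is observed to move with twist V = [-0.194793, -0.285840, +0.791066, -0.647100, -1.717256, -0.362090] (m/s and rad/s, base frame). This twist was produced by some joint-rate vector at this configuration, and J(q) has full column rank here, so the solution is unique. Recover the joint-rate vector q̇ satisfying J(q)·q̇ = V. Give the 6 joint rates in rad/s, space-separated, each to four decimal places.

o_n = [1.4168, -0.6459, 0.2639]
J₁: ẑ×o_n = [0.6459, 1.4168, -0.0000], ω = ẑ
J2: z=[0.0000, 0.0000, 1.0000] o=[0.1172, -0.3404, 0.5500] → [0.3056, 1.2996, -0.0000, 0.0000, 0.0000, 1.0000]
J3: z=[0.0000, 0.0000, 1.0000] o=[0.6696, -0.0589, 0.5500] → [0.5870, 0.7471, -0.0000, 0.0000, 0.0000, 1.0000]
J4: z=[0.6428, 0.7660, 0.0000] o=[0.7616, -0.1360, 0.5500] → [-0.2192, 0.1839, -0.8297, 0.6428, 0.7660, 0.0000]
J5: z=[0.4716, -0.3957, 0.7880] o=[1.2264, -0.5261, 0.0759] → [0.0201, 0.0614, 0.0188, 0.4716, -0.3957, 0.7880]
J6: z=[-0.2987, -0.9125, -0.2795] o=[1.3591, -0.5426, -0.0118] → [-0.2804, 0.0662, 0.0835, -0.2987, -0.9125, -0.2795]
q̇ = J⁺·V = [0.4280, -0.3710, -0.4630, -0.8440, 0.4090, 0.9960]

0.4280 -0.3710 -0.4630 -0.8440 0.4090 0.9960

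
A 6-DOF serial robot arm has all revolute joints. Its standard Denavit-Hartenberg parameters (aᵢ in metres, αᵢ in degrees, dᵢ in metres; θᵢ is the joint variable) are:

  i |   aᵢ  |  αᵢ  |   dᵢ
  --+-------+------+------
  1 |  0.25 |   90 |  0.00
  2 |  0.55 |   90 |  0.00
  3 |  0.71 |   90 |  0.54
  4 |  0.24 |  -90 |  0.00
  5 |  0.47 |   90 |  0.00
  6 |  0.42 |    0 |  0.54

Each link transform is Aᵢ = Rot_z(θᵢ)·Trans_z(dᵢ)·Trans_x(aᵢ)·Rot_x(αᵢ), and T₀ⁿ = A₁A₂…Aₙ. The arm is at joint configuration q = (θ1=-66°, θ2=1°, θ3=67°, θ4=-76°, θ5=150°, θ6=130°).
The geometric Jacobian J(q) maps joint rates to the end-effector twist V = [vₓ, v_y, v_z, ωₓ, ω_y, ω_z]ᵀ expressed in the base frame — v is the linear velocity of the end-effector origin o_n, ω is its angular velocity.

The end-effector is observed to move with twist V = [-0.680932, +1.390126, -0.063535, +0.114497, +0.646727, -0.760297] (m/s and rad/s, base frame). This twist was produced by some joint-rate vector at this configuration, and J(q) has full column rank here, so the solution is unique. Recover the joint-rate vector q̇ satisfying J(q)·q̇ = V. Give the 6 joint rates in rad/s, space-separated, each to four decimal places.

o_n = [-0.8404, -1.1554, -0.2830]
J₁: ẑ×o_n = [1.1554, -0.8404, 0.0000], ω = ẑ
J2: z=[-0.9135, -0.4067, 0.0000] o=[0.1017, -0.2284, 0.0000] → [0.1151, -0.2586, 0.4637, -0.9135, -0.4067, 0.0000]
J3: z=[0.0071, -0.0159, -0.9998] o=[0.3254, -0.7308, 0.0096] → [-0.4199, 1.1677, -0.0216, 0.0071, -0.0159, -0.9998]
J4: z=[0.7313, -0.6819, 0.0161] o=[-0.1550, -1.2586, -0.5255] → [-0.1670, -0.1883, -0.3919, 0.7313, -0.6819, 0.0161]
J5: z=[-0.6600, -0.7134, -0.2353] o=[-0.1963, -1.2973, -0.2922] → [0.0268, 0.1576, -0.5532, -0.6600, -0.7134, -0.2353]
J6: z=[-0.7193, 0.5098, 0.4720] o=[-0.2982, -1.0714, -0.6916] → [0.2479, 0.0379, 0.3369, -0.7193, 0.5098, 0.4720]
q̇ = J⁺·V = [-0.4180, -0.6690, 0.7320, 0.0730, -0.0360, 0.8050]

-0.4180 -0.6690 0.7320 0.0730 -0.0360 0.8050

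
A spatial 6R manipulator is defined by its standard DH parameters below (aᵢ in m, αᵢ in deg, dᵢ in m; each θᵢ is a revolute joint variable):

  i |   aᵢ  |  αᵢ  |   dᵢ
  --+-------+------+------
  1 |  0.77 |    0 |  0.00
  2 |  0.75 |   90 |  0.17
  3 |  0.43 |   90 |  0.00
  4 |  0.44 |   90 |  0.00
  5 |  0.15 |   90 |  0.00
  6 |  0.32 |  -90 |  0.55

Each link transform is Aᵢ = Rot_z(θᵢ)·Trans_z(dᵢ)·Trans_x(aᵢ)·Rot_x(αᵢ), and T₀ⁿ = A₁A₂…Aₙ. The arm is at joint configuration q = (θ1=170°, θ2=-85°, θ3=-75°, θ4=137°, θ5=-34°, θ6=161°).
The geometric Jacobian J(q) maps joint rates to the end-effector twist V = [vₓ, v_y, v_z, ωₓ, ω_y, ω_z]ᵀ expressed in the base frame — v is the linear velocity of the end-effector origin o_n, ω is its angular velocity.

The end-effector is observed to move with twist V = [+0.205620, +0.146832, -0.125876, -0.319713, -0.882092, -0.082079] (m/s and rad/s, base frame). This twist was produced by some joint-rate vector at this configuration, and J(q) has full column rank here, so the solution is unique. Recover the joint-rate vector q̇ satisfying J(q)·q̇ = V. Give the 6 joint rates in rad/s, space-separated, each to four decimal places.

-0.4020 0.2960 -0.1210 0.7120 -0.2640 -0.1900

o_n = [-0.5706, 1.3586, -0.2138]
J₁: ẑ×o_n = [-1.3586, -0.5706, 0.0000], ω = ẑ
J2: z=[0.0000, 0.0000, 1.0000] o=[-0.7583, 0.1337, 0.0000] → [-1.2249, 0.1877, 0.0000, 0.0000, 0.0000, 1.0000]
J3: z=[0.9962, -0.0872, 0.0000] o=[-0.6929, 0.8809, 0.1700] → [0.0335, 0.3824, 0.4866, 0.9962, -0.0872, 0.0000]
J4: z=[-0.0842, -0.9623, -0.2588] o=[-0.6832, 0.9917, -0.2453] → [0.0646, -0.0265, 0.0775, -0.0842, -0.9623, -0.2588]
J5: z=[0.7440, 0.1121, -0.6588] o=[-0.3916, 0.8826, 0.0655] → [0.2823, 0.3257, 0.3742, 0.7440, 0.1121, -0.6588]
J6: z=[-0.3009, 0.9364, -0.1805] o=[-0.3021, 0.9325, 0.1750] → [-0.2873, -0.0686, 0.1232, -0.3009, 0.9364, -0.1805]
q̇ = J⁺·V = [-0.4020, 0.2960, -0.1210, 0.7120, -0.2640, -0.1900]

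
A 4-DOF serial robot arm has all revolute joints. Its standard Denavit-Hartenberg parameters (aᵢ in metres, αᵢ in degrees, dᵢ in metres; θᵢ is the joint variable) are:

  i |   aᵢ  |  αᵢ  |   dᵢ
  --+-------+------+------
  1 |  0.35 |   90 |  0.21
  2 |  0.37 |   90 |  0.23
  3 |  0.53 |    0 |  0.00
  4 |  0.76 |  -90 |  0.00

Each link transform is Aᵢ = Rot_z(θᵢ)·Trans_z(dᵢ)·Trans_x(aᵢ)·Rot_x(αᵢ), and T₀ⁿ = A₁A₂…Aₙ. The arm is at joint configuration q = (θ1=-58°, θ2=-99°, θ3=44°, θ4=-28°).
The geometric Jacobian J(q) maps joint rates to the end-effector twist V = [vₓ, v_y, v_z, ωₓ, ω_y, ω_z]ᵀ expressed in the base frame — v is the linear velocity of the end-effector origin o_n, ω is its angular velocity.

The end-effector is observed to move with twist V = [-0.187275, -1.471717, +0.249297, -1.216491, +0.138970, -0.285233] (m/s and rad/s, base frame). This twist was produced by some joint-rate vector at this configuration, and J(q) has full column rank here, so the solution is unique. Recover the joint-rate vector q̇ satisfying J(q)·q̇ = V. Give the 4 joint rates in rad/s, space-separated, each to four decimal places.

o_n = [-0.6223, -0.5282, -1.2536]
J₁: ẑ×o_n = [0.5282, -0.6223, 0.0000], ω = ẑ
J2: z=[-0.8480, -0.5299, 0.0000] o=[0.1855, -0.2968, 0.2100] → [0.7756, -1.2412, -0.2318, -0.8480, -0.5299, 0.0000]
J3: z=[-0.5234, 0.8376, 0.1564] o=[-0.0403, -0.3696, -0.1554] → [-0.8950, -0.6658, 0.5705, -0.5234, 0.8376, 0.1564]
J4: z=[-0.5234, 0.8376, 0.1564] o=[-0.3841, -0.5141, -0.5320] → [-0.6022, -0.4149, 0.2069, -0.5234, 0.8376, 0.1564]
q̇ = J⁺·V = [-0.4060, 0.9580, 0.8570, -0.0850]

-0.4060 0.9580 0.8570 -0.0850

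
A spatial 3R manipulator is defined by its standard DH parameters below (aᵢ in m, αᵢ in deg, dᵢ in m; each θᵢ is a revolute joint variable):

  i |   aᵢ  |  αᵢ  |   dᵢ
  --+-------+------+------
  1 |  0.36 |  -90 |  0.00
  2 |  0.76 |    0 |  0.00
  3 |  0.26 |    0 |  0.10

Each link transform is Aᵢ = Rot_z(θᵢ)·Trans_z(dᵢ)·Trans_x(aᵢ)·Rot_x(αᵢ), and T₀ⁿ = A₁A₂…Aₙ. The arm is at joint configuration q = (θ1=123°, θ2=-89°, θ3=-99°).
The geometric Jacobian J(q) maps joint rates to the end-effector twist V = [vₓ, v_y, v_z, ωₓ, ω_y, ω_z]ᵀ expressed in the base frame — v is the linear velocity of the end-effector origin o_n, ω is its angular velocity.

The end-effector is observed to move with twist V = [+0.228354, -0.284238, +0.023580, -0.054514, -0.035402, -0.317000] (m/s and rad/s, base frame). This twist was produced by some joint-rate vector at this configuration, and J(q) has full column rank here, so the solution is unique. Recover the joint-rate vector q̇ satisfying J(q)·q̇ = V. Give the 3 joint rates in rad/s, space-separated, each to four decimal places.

-0.3170 -0.5160 0.5810

o_n = [-0.1469, 0.0426, 0.7237]
J₁: ẑ×o_n = [-0.0426, -0.1469, 0.0000], ω = ẑ
J2: z=[-0.8387, -0.5446, 0.0000] o=[-0.1961, 0.3019, 0.0000] → [-0.3942, 0.6069, 0.2442, -0.8387, -0.5446, 0.0000]
J3: z=[-0.8387, -0.5446, 0.0000] o=[-0.2033, 0.3130, 0.7599] → [0.0197, -0.0303, 0.2575, -0.8387, -0.5446, 0.0000]
q̇ = J⁺·V = [-0.3170, -0.5160, 0.5810]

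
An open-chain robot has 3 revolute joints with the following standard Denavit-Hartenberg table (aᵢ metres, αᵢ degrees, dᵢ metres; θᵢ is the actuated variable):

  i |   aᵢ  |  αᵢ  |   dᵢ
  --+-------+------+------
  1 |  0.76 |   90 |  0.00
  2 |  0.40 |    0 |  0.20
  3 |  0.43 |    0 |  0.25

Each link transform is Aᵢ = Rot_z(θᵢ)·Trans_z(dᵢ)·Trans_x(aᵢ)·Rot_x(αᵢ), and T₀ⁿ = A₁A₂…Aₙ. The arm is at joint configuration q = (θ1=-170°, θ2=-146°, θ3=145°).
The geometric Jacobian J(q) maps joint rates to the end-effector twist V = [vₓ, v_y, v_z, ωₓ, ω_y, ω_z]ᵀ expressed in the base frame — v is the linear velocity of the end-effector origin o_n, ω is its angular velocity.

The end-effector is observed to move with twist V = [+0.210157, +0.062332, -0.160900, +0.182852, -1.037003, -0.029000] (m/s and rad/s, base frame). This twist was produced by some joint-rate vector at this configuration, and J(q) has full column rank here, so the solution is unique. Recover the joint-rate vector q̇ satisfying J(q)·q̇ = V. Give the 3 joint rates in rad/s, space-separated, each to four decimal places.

-0.0290 -0.8800 -0.1730

o_n = [-0.9234, 0.2941, -0.2312]
J₁: ẑ×o_n = [-0.2941, -0.9234, 0.0000], ω = ẑ
J2: z=[-0.1736, 0.9848, 0.0000] o=[-0.7485, -0.1320, 0.0000] → [-0.2277, -0.0401, 0.0983, -0.1736, 0.9848, 0.0000]
J3: z=[-0.1736, 0.9848, 0.0000] o=[-0.4566, 0.1226, -0.2237] → [-0.0074, -0.0013, 0.4299, -0.1736, 0.9848, 0.0000]
q̇ = J⁺·V = [-0.0290, -0.8800, -0.1730]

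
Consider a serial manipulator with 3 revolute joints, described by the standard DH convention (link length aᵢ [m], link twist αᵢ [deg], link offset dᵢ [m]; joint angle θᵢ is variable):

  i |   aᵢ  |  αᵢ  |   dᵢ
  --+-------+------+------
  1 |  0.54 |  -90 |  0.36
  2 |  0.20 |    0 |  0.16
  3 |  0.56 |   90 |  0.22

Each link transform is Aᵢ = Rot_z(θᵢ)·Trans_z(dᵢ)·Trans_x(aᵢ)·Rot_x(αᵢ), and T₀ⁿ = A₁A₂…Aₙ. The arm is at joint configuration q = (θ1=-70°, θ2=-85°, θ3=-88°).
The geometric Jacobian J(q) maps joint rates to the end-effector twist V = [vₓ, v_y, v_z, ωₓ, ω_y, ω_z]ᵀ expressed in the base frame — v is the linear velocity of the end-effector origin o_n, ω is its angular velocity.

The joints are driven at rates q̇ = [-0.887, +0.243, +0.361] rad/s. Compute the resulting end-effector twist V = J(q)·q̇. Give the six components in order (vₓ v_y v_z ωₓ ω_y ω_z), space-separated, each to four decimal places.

0.1446 -0.4015 0.3315 0.5676 0.2066 -0.8870

o_n = [0.3576, 0.1285, 0.6275]
J₁: ẑ×o_n = [-0.1285, 0.3576, 0.0000], ω = ẑ
J2: z=[0.9397, 0.3420, 0.0000] o=[0.1847, -0.5074, 0.3600] → [0.0915, -0.2514, 0.5384, 0.9397, 0.3420, 0.0000]
J3: z=[0.9397, 0.3420, 0.0000] o=[0.3410, -0.4691, 0.5592] → [0.0233, -0.0641, 0.5558, 0.9397, 0.3420, 0.0000]
V = J·q̇ = [0.1446, -0.4015, 0.3315, 0.5676, 0.2066, -0.8870]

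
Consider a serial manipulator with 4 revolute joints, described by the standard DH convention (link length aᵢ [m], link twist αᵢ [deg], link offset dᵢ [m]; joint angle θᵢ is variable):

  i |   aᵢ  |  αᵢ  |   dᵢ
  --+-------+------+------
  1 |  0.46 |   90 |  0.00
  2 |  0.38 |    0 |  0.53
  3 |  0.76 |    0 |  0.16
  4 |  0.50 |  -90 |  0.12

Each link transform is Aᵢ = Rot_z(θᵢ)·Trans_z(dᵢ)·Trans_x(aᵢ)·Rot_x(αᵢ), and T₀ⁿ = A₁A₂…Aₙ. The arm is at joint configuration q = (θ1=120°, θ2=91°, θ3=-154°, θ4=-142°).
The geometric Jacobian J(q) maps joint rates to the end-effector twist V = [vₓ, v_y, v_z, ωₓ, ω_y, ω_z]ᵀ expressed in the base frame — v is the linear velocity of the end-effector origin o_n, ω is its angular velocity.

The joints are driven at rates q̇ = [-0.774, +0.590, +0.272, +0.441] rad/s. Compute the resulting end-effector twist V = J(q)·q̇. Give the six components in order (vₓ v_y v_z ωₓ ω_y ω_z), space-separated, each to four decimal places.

o_n = [0.5289, 0.7040, -0.0859]
J₁: ẑ×o_n = [-0.7040, 0.5289, 0.0000], ω = ẑ
J2: z=[0.8660, 0.5000, 0.0000] o=[-0.2300, 0.3984, 0.0000] → [-0.0430, 0.0744, -0.1148, 0.8660, 0.5000, 0.0000]
J3: z=[0.8660, 0.5000, 0.0000] o=[0.2323, 0.6576, 0.3799] → [-0.2329, 0.4034, -0.1081, 0.8660, 0.5000, 0.0000]
J4: z=[0.8660, 0.5000, 0.0000] o=[0.1984, 1.0364, -0.2972] → [0.1057, -0.1830, -0.4532, 0.8660, 0.5000, 0.0000]
V = J·q̇ = [0.5028, -0.3364, -0.2970, 1.1284, 0.6515, -0.7740]

0.5028 -0.3364 -0.2970 1.1284 0.6515 -0.7740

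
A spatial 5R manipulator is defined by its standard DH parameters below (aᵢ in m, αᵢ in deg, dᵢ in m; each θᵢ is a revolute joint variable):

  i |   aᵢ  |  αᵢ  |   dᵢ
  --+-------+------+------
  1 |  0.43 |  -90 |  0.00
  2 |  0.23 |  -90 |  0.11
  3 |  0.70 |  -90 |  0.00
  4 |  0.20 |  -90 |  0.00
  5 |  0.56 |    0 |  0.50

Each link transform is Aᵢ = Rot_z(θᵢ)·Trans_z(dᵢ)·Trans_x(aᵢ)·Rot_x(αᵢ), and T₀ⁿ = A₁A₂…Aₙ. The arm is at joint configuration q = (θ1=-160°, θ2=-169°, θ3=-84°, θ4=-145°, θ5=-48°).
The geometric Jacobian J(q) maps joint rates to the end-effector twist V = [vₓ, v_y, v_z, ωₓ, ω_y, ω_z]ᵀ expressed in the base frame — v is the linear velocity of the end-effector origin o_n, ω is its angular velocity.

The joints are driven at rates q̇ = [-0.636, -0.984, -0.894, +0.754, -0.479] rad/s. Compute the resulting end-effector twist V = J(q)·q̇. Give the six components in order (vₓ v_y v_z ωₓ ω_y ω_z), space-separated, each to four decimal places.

0.6966 -1.0114 -0.5430 0.4389 1.5815 -1.7611

o_n = [0.3053, -0.5058, 0.8588]
J₁: ẑ×o_n = [0.5058, 0.3053, -0.0000], ω = ẑ
J2: z=[0.3420, -0.9397, 0.0000] o=[-0.4041, -0.1471, 0.0000] → [-0.8070, -0.2937, 0.5439, 0.3420, -0.9397, 0.0000]
J3: z=[-0.1793, -0.0653, 0.9816] o=[-0.1543, -0.1732, 0.0439] → [0.2732, 0.5973, 0.0896, -0.1793, -0.0653, 0.9816]
J4: z=[0.8816, 0.4321, 0.1898] o=[0.1513, -0.8028, 0.0578] → [0.2897, -0.6769, 0.1954, 0.8816, 0.4321, 0.1898]
J5: z=[0.1035, -0.5694, 0.8155] o=[0.0592, -0.6630, 0.1672] → [-0.5220, 0.1291, 0.1564, 0.1035, -0.5694, 0.8155]
V = J·q̇ = [0.6966, -1.0114, -0.5430, 0.4389, 1.5815, -1.7611]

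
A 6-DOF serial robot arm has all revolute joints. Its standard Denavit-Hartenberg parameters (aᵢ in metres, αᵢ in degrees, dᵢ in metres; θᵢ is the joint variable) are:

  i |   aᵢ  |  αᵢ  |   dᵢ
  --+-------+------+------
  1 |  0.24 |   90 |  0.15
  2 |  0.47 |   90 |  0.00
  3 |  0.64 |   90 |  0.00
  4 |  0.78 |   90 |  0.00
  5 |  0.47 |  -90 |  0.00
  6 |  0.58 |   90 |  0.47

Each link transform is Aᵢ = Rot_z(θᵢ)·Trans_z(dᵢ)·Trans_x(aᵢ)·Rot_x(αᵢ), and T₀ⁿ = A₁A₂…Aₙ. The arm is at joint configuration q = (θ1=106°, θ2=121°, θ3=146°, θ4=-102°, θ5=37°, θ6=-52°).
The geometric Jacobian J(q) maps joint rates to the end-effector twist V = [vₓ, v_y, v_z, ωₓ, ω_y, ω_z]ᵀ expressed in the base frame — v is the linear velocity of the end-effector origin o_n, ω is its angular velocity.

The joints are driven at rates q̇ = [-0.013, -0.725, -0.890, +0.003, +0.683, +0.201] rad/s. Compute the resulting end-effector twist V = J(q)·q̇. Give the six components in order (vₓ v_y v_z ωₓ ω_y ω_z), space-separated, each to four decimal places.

o_n = [0.9907, -0.9259, 0.4710]
J₁: ẑ×o_n = [0.9259, 0.9907, -0.0000], ω = ẑ
J2: z=[0.9613, 0.2756, 0.0000] o=[-0.0662, 0.2307, 0.1500] → [0.0885, -0.3086, -1.4031, 0.9613, 0.2756, 0.0000]
J3: z=[-0.2363, 0.8240, 0.5150] o=[0.0006, -0.0020, 0.5529] → [0.4084, 0.4906, -0.5976, -0.2363, 0.8240, 0.5150]
J4: z=[0.8763, -0.0483, 0.4793] o=[0.2693, 0.3593, 0.0981] → [0.5980, 0.0190, -1.0914, 0.8763, -0.0483, 0.4793]
J5: z=[-0.4598, -0.3809, 0.8022] o=[0.3814, -0.3609, -0.1796] → [0.2054, 0.7879, 0.4919, -0.4598, -0.3809, 0.8022]
J6: z=[0.6133, 0.5171, 0.5971] o=[0.6833, -0.7211, -0.1777] → [0.4577, -0.2143, -0.2846, 0.6133, 0.5171, 0.5971]
V = J·q̇ = [-0.2056, 0.2693, 1.8246, -0.6748, -1.0896, 0.1980]

-0.2056 0.2693 1.8246 -0.6748 -1.0896 0.1980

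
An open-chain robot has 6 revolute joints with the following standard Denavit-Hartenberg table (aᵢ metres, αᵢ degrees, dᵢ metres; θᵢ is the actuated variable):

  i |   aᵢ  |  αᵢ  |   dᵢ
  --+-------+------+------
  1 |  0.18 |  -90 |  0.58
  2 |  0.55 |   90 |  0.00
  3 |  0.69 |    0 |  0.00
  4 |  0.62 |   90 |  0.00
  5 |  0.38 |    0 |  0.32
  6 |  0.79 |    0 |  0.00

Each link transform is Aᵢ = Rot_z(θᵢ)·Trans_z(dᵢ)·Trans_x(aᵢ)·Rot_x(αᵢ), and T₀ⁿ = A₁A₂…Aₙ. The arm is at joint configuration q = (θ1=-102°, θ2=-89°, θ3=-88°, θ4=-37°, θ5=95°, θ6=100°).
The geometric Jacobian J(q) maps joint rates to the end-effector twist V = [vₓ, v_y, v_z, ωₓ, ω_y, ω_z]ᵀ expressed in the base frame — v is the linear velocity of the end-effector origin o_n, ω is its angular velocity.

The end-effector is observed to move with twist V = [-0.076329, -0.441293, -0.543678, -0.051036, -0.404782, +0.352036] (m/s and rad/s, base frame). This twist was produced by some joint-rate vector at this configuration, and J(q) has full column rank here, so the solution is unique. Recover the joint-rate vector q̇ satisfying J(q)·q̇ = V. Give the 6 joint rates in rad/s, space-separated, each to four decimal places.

o_n = [-0.3565, 0.0623, 0.9960]
J₁: ẑ×o_n = [-0.0623, -0.3565, 0.0000], ω = ẑ
J2: z=[0.9781, -0.2079, 0.0000] o=[-0.0374, -0.1761, 0.5800] → [-0.0865, -0.4069, 0.1669, 0.9781, -0.2079, 0.0000]
J3: z=[0.2079, 0.9780, 0.0175] o=[-0.0394, -0.1855, 1.1299] → [-0.1353, 0.0223, 0.3616, 0.2079, 0.9780, 0.0175]
J4: z=[0.2079, 0.9780, 0.0175] o=[-0.7140, -0.0425, 1.1540] → [-0.1564, 0.0391, -0.3278, 0.2079, 0.9780, 0.0175]
J5: z=[0.5640, -0.1053, -0.8190] o=[-1.2095, 0.0692, 0.7984] → [-0.0264, -0.8100, 0.0859, 0.5640, -0.1053, -0.8190]
J6: z=[0.5640, -0.1053, -0.8190] o=[-0.9239, 0.3997, 0.5619] → [-0.3220, -0.7095, -0.1306, 0.5640, -0.1053, -0.8190]
q̇ = J⁺·V = [0.6680, -0.1820, -0.8960, 0.4840, 0.0860, 0.2910]

0.6680 -0.1820 -0.8960 0.4840 0.0860 0.2910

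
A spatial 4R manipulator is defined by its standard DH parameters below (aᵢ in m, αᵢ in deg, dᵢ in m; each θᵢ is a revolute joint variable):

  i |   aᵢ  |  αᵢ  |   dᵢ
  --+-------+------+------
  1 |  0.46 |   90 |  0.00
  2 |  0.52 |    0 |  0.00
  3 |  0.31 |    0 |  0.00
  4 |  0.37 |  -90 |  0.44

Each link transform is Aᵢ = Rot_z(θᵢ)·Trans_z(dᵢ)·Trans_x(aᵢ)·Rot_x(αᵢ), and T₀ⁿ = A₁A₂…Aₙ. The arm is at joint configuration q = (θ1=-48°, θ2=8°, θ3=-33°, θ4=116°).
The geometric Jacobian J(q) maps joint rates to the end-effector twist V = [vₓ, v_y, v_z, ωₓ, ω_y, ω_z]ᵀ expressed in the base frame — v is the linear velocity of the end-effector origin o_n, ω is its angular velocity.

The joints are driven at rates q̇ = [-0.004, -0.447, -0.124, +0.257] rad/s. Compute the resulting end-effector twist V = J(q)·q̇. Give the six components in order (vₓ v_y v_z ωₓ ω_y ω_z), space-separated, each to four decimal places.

o_n = [0.5091, -1.2229, 0.3113]
J₁: ẑ×o_n = [1.2229, 0.5091, -0.0000], ω = ẑ
J2: z=[-0.7431, -0.6691, 0.0000] o=[0.3078, -0.3418, 0.0000] → [-0.2083, 0.2313, 0.7894, -0.7431, -0.6691, 0.0000]
J3: z=[-0.7431, -0.6691, 0.0000] o=[0.6524, -0.7245, 0.0724] → [-0.1599, 0.1776, 0.2745, -0.7431, -0.6691, 0.0000]
J4: z=[-0.7431, -0.6691, 0.0000] o=[0.8404, -0.9333, -0.0586] → [-0.2475, 0.2749, -0.0065, -0.7431, -0.6691, 0.0000]
V = J·q̇ = [0.0444, -0.0568, -0.3886, 0.2333, 0.2101, -0.0040]

0.0444 -0.0568 -0.3886 0.2333 0.2101 -0.0040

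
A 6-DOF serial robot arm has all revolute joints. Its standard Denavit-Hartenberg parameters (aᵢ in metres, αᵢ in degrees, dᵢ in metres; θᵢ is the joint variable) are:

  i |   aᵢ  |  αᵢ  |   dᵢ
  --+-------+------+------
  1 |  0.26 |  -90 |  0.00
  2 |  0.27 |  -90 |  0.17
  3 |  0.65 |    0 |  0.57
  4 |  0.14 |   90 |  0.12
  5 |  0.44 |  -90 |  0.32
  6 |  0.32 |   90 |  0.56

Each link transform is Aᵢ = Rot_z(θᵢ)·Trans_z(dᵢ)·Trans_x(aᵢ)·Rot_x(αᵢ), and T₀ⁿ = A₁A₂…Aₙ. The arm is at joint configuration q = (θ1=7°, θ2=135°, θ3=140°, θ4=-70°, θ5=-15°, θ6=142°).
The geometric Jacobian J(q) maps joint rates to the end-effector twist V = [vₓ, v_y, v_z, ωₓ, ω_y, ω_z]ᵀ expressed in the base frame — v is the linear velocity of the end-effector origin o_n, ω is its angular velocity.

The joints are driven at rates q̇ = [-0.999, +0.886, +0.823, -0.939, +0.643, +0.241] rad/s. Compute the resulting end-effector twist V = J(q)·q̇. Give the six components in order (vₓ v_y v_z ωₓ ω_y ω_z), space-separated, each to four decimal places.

o_n = [-0.5263, -0.7135, 0.8027]
J₁: ẑ×o_n = [0.7135, -0.5263, 0.0000], ω = ẑ
J2: z=[-0.1219, 0.9925, 0.0000] o=[0.2581, 0.0317, 0.0000] → [0.7967, 0.0978, 0.8694, -0.1219, 0.9925, 0.0000]
J3: z=[-0.7018, -0.0862, 0.7071] o=[0.0478, 0.1772, -0.1909] → [0.5441, 0.2913, 0.5756, -0.7018, -0.0862, 0.7071]
J4: z=[-0.7018, -0.0862, 0.7071] o=[0.0482, -0.2438, 0.5642] → [0.3116, -0.2389, 0.2801, -0.7018, -0.0862, 0.7071]
J5: z=[-0.7012, 0.2585, -0.6645] o=[-0.0536, -0.3888, 0.6152] → [-0.1673, 0.4455, 0.3498, -0.7012, 0.2585, -0.6645]
J6: z=[-0.7104, -0.3323, 0.6204] o=[-0.2514, -0.7052, 0.2193] → [-0.1887, 0.2439, -0.0855, -0.7104, -0.3323, 0.6204]
V = J·q̇ = [-0.0047, 1.4218, 1.1852, -0.6486, 0.9755, -1.3588]

-0.0047 1.4218 1.1852 -0.6486 0.9755 -1.3588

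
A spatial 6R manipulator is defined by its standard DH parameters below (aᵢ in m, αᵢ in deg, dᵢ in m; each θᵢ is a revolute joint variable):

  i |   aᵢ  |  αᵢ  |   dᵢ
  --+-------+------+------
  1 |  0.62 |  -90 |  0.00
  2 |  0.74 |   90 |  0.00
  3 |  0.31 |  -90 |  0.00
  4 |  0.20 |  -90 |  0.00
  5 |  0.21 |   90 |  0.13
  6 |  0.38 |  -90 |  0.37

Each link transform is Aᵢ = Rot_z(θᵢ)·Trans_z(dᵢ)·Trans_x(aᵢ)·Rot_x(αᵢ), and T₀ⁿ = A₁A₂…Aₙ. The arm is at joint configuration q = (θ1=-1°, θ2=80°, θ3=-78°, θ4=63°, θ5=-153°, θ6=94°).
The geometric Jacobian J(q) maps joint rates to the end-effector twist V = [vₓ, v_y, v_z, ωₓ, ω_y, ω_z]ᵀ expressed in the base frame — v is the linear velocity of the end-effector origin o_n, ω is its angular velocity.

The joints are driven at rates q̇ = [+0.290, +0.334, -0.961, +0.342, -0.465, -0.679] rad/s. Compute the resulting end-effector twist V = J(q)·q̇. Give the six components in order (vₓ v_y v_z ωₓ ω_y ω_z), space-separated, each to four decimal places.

o_n = [0.5896, 0.1373, -0.4696]
J₁: ẑ×o_n = [-0.1373, 0.5896, 0.0000], ω = ẑ
J2: z=[0.0175, 0.9998, 0.0000] o=[0.6199, -0.0108, 0.0000] → [-0.4695, 0.0082, 0.0329, 0.0175, 0.9998, 0.0000]
J3: z=[0.9847, -0.0172, 0.1736] o=[0.7484, -0.0131, -0.7288] → [-0.0306, -0.2828, 0.1454, 0.9847, -0.0172, 0.1736]
J4: z=[0.1735, 0.2049, -0.9633] o=[0.7543, -0.3164, -0.7922] → [0.5032, 0.1027, 0.1125, 0.1735, 0.2049, -0.9633]
J5: z=[-0.4640, 0.8798, 0.1036] o=[0.5805, -0.4022, -0.8418] → [0.2715, 0.1736, -0.2583, -0.4640, 0.8798, 0.1036]
J6: z=[0.2398, 0.0122, 0.9707] o=[0.6993, -0.1881, -0.8738] → [-0.3110, -0.2035, 0.0794, 0.2398, 0.0122, 0.9707]
V = J·q̇ = [0.0897, 0.5380, -0.0240, -0.8282, 0.0032, -0.9136]

0.0897 0.5380 -0.0240 -0.8282 0.0032 -0.9136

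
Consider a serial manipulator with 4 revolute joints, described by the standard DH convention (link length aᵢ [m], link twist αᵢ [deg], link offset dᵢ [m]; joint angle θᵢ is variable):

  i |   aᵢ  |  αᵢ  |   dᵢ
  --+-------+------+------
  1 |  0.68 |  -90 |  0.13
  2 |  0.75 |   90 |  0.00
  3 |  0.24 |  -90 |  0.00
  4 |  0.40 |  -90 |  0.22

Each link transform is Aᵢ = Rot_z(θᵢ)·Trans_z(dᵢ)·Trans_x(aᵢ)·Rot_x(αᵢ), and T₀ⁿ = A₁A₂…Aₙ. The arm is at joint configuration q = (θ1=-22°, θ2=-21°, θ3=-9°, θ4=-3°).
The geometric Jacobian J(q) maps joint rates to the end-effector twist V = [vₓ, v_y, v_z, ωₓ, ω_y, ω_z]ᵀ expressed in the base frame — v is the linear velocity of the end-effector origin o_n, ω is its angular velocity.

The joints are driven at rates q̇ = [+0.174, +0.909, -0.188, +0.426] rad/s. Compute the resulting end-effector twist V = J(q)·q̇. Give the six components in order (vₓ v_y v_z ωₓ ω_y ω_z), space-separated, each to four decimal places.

0.5911 -0.0011 -1.3426 0.6183 1.1844 0.0224

o_n = [1.8931, -0.6384, 0.6570]
J₁: ẑ×o_n = [0.6384, 1.8931, -0.0000], ω = ẑ
J2: z=[0.3746, 0.9272, 0.0000] o=[0.6305, -0.2547, 0.1300] → [0.4886, -0.1974, -1.3144, 0.3746, 0.9272, 0.0000]
J3: z=[-0.3323, 0.1342, 0.9336] o=[1.2797, -0.5170, 0.3988] → [0.1480, 0.6585, -0.0420, -0.3323, 0.1342, 0.9336]
J4: z=[0.5054, 0.8611, 0.0561] o=[1.4708, -0.6347, 0.4837] → [0.1494, -0.0639, -0.3655, 0.5054, 0.8611, 0.0561]
V = J·q̇ = [0.5911, -0.0011, -1.3426, 0.6183, 1.1844, 0.0224]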